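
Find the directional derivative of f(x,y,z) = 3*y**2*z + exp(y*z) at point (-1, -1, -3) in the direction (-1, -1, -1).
sqrt(3)*(-21 + 4*exp(3))/3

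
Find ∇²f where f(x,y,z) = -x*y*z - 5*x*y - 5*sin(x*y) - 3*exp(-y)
(5*(x**2 + y**2)*exp(y)*sin(x*y) - 3)*exp(-y)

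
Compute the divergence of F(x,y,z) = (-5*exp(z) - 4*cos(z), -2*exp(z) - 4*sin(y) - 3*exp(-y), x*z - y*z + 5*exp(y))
x - y - 4*cos(y) + 3*exp(-y)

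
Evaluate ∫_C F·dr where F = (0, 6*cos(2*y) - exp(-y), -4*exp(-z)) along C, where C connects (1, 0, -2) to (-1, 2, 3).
-4*exp(2) + 3*sin(4) - 1 + exp(-2) + 4*exp(-3)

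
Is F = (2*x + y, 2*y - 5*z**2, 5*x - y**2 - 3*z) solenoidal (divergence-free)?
No, ∇·F = 1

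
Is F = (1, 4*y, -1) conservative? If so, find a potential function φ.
Yes, F is conservative. φ = x + 2*y**2 - z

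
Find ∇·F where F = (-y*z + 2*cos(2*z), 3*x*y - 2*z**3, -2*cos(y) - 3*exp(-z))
3*x + 3*exp(-z)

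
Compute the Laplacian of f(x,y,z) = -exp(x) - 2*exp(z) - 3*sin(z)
-exp(x) - 2*exp(z) + 3*sin(z)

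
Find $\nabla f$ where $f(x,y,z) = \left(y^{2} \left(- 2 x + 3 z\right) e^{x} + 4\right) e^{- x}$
(-2*y**2 - 4*exp(-x), 2*y*(-2*x + 3*z), 3*y**2)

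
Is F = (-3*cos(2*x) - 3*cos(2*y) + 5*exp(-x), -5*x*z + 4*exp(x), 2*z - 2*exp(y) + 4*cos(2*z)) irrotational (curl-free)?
No, ∇×F = (5*x - 2*exp(y), 0, -5*z + 4*exp(x) - 6*sin(2*y))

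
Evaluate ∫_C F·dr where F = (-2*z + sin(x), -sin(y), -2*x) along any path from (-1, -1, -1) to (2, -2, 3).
-10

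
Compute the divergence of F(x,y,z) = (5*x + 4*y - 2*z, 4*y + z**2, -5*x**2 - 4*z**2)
9 - 8*z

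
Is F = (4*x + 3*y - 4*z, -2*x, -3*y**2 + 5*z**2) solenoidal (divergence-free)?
No, ∇·F = 10*z + 4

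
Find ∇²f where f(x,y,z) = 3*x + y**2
2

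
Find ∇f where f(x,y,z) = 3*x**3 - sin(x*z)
(9*x**2 - z*cos(x*z), 0, -x*cos(x*z))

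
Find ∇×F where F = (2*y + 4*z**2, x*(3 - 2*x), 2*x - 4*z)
(0, 8*z - 2, 1 - 4*x)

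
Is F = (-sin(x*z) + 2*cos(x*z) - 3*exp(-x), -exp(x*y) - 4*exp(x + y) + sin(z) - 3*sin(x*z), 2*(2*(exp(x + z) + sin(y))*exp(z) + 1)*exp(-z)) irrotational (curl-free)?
No, ∇×F = (3*x*cos(x*z) + 4*cos(y) - cos(z), -2*x*sin(x*z) - x*cos(x*z) - 4*exp(x + z), -y*exp(x*y) - 3*z*cos(x*z) - 4*exp(x + y))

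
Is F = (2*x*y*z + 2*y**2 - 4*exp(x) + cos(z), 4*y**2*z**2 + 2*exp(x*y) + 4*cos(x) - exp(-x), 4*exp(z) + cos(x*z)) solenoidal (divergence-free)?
No, ∇·F = 2*x*exp(x*y) - x*sin(x*z) + 8*y*z**2 + 2*y*z - 4*exp(x) + 4*exp(z)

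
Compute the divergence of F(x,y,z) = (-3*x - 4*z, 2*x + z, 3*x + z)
-2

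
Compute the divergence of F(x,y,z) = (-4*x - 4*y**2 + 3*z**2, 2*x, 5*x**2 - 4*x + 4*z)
0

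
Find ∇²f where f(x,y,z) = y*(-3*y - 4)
-6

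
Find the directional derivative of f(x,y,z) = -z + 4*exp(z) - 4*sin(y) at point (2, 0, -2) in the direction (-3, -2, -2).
2*sqrt(17)*(-4 + 5*exp(2))*exp(-2)/17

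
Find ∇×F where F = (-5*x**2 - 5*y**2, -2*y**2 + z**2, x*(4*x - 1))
(-2*z, 1 - 8*x, 10*y)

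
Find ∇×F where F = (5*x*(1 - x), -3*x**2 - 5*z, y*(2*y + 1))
(4*y + 6, 0, -6*x)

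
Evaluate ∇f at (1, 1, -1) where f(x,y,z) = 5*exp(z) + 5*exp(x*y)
(5*E, 5*E, 5*exp(-1))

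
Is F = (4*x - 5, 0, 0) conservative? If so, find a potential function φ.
Yes, F is conservative. φ = x*(2*x - 5)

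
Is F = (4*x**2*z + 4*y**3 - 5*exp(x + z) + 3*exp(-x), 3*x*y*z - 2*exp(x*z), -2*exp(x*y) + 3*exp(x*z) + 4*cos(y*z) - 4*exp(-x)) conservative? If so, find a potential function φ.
No, ∇×F = (-3*x*y - 2*x*exp(x*y) + 2*x*exp(x*z) - 4*z*sin(y*z), 4*x**2 + 2*y*exp(x*y) - 3*z*exp(x*z) - 5*exp(x + z) - 4*exp(-x), -12*y**2 + 3*y*z - 2*z*exp(x*z)) ≠ 0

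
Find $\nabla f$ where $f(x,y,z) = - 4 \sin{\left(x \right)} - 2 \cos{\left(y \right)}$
(-4*cos(x), 2*sin(y), 0)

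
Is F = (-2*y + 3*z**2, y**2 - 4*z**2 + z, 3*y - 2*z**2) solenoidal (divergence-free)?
No, ∇·F = 2*y - 4*z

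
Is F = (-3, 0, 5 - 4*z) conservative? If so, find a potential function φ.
Yes, F is conservative. φ = -3*x - 2*z**2 + 5*z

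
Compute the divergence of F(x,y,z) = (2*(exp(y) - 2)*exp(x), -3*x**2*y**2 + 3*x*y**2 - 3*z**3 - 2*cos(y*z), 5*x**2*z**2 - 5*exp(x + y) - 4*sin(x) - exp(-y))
-6*x**2*y + 10*x**2*z + 6*x*y + 2*z*sin(y*z) + 2*(exp(y) - 2)*exp(x)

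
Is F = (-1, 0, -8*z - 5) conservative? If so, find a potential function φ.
Yes, F is conservative. φ = -x - 4*z**2 - 5*z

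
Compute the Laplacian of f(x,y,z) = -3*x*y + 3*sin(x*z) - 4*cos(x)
-3*x**2*sin(x*z) - 3*z**2*sin(x*z) + 4*cos(x)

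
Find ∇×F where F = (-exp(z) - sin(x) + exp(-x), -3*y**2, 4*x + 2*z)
(0, -exp(z) - 4, 0)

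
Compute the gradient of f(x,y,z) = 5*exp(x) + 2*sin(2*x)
(5*exp(x) + 4*cos(2*x), 0, 0)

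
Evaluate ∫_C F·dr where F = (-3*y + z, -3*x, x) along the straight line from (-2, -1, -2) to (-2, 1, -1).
10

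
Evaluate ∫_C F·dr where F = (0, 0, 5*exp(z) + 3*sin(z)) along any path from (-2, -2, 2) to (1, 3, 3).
-5*exp(2) + 3*cos(2) - 3*cos(3) + 5*exp(3)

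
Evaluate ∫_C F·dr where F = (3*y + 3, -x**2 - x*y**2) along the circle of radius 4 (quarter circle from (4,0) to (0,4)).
-28*pi - 164/3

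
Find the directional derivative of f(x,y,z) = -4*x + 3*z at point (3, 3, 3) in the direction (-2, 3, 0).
8*sqrt(13)/13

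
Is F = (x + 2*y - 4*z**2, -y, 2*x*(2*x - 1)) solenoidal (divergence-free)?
Yes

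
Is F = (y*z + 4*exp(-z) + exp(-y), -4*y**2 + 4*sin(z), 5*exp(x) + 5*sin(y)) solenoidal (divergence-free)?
No, ∇·F = -8*y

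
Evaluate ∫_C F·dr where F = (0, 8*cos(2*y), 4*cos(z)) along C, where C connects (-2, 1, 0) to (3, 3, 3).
-4*sin(2) + 4*sin(6) + 4*sin(3)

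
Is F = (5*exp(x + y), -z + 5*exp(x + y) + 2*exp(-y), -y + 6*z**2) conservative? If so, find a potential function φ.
Yes, F is conservative. φ = -y*z + 2*z**3 + 5*exp(x + y) - 2*exp(-y)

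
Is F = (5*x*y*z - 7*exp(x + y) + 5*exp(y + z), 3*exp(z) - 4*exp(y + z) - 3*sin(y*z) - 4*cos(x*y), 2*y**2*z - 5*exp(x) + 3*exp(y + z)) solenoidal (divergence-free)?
No, ∇·F = 4*x*sin(x*y) + 2*y**2 + 5*y*z - 3*z*cos(y*z) - 7*exp(x + y) - exp(y + z)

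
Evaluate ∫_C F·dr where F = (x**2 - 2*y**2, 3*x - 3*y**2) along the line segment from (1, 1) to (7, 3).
60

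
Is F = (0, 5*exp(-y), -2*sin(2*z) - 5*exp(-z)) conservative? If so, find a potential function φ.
Yes, F is conservative. φ = cos(2*z) + 5*exp(-z) - 5*exp(-y)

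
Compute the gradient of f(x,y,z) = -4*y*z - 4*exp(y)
(0, -4*z - 4*exp(y), -4*y)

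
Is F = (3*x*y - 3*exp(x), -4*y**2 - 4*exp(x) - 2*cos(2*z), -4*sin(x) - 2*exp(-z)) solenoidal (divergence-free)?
No, ∇·F = -5*y - 3*exp(x) + 2*exp(-z)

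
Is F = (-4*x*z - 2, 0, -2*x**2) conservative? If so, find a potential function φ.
Yes, F is conservative. φ = 2*x*(-x*z - 1)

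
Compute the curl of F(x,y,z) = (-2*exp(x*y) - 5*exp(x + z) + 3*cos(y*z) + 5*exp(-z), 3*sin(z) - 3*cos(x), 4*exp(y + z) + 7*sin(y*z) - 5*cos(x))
(7*z*cos(y*z) + 4*exp(y + z) - 3*cos(z), -3*y*sin(y*z) - 5*exp(x + z) - 5*sin(x) - 5*exp(-z), 2*x*exp(x*y) + 3*z*sin(y*z) + 3*sin(x))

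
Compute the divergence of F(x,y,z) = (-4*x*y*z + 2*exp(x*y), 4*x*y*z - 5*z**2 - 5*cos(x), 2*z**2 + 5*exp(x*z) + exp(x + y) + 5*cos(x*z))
4*x*z + 5*x*exp(x*z) - 5*x*sin(x*z) - 4*y*z + 2*y*exp(x*y) + 4*z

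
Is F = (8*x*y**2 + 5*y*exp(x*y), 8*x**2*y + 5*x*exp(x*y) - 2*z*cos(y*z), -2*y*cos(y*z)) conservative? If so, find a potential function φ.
Yes, F is conservative. φ = 4*x**2*y**2 + 5*exp(x*y) - 2*sin(y*z)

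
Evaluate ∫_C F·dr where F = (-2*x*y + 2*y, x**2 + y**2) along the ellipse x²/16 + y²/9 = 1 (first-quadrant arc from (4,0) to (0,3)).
73 - 6*pi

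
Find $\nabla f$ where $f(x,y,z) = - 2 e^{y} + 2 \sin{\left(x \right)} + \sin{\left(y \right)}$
(2*cos(x), -2*exp(y) + cos(y), 0)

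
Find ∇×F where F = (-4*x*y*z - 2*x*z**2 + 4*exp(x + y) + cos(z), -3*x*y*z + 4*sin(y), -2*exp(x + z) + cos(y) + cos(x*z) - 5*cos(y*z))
(3*x*y + 5*z*sin(y*z) - sin(y), -4*x*y - 4*x*z + z*sin(x*z) + 2*exp(x + z) - sin(z), 4*x*z - 3*y*z - 4*exp(x + y))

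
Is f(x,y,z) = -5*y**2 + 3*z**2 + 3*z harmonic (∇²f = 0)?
No, ∇²f = -4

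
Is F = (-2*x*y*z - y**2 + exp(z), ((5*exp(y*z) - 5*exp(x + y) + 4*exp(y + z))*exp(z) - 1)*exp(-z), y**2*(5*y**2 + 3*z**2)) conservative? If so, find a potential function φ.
No, ∇×F = (20*y**3 + 6*y*z**2 - 5*y*exp(y*z) - 4*exp(y + z) - exp(-z), -2*x*y + exp(z), 2*x*z + 2*y - 5*exp(x + y)) ≠ 0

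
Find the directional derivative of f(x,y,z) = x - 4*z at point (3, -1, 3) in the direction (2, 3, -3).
7*sqrt(22)/11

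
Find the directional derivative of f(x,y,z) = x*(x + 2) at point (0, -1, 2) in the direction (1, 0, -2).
2*sqrt(5)/5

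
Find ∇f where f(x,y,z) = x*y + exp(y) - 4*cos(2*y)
(y, x + exp(y) + 8*sin(2*y), 0)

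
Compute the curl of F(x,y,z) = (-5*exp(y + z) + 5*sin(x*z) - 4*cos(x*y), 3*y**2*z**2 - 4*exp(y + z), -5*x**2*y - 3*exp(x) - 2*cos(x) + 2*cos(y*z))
(-5*x**2 - 6*y**2*z - 2*z*sin(y*z) + 4*exp(y + z), 10*x*y + 5*x*cos(x*z) + 3*exp(x) - 5*exp(y + z) - 2*sin(x), -4*x*sin(x*y) + 5*exp(y + z))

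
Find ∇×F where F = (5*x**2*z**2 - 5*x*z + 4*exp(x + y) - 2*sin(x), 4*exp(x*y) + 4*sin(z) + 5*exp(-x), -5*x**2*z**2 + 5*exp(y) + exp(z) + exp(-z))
(5*exp(y) - 4*cos(z), 5*x*(2*x*z + 2*z**2 - 1), (4*(y*exp(x*y) - exp(x + y))*exp(x) - 5)*exp(-x))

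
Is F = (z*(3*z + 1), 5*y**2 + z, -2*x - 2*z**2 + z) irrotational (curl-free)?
No, ∇×F = (-1, 6*z + 3, 0)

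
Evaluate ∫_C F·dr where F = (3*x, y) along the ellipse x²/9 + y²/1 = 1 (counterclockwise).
0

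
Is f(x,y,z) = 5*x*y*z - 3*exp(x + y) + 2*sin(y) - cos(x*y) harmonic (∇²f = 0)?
No, ∇²f = x**2*cos(x*y) + y**2*cos(x*y) - 6*exp(x + y) - 2*sin(y)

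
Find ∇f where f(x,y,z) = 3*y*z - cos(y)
(0, 3*z + sin(y), 3*y)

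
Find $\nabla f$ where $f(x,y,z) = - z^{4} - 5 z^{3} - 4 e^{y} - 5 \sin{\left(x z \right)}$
(-5*z*cos(x*z), -4*exp(y), -5*x*cos(x*z) - 4*z**3 - 15*z**2)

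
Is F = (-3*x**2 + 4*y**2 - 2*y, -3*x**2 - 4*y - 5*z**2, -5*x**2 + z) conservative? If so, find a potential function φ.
No, ∇×F = (10*z, 10*x, -6*x - 8*y + 2) ≠ 0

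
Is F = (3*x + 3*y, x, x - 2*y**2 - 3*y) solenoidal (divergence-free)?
No, ∇·F = 3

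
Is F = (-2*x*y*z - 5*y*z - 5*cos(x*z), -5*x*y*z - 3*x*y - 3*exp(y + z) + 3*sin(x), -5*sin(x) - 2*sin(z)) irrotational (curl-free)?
No, ∇×F = (5*x*y + 3*exp(y + z), -2*x*y + 5*x*sin(x*z) - 5*y + 5*cos(x), 2*x*z - 5*y*z - 3*y + 5*z + 3*cos(x))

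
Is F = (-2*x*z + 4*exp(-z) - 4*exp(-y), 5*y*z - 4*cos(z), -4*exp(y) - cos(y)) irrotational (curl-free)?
No, ∇×F = (-5*y - 4*exp(y) + sin(y) - 4*sin(z), -2*x - 4*exp(-z), -4*exp(-y))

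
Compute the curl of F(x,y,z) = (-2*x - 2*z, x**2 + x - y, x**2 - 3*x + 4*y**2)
(8*y, 1 - 2*x, 2*x + 1)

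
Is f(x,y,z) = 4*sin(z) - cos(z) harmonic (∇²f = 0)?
No, ∇²f = -4*sin(z) + cos(z)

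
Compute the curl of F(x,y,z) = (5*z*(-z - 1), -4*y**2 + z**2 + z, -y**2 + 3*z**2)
(-2*y - 2*z - 1, -10*z - 5, 0)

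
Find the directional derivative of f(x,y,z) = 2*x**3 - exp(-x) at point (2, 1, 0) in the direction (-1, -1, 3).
sqrt(11)*(-24*exp(2) - 1)*exp(-2)/11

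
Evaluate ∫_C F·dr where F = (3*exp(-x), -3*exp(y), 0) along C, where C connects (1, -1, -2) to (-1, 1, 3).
-12*sinh(1)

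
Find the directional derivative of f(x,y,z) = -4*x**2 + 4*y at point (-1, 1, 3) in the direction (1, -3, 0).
-2*sqrt(10)/5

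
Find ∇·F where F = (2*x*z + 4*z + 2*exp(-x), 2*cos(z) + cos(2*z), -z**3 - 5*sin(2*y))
-3*z**2 + 2*z - 2*exp(-x)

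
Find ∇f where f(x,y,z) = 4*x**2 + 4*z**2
(8*x, 0, 8*z)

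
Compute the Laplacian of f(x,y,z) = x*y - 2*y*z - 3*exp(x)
-3*exp(x)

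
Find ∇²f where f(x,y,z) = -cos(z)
cos(z)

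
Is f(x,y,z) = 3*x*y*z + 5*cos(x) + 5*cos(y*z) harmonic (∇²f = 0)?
No, ∇²f = -5*y**2*cos(y*z) - 5*z**2*cos(y*z) - 5*cos(x)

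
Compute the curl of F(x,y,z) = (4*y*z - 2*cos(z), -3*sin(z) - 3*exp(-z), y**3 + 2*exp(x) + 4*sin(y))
(3*y**2 + 4*cos(y) + 3*cos(z) - 3*exp(-z), 4*y - 2*exp(x) + 2*sin(z), -4*z)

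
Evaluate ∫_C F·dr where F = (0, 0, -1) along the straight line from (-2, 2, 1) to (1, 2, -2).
3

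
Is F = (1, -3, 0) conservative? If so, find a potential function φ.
Yes, F is conservative. φ = x - 3*y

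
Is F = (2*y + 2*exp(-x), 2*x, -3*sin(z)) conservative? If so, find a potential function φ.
Yes, F is conservative. φ = 2*x*y + 3*cos(z) - 2*exp(-x)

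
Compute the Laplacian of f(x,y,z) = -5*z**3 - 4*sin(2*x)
-30*z + 16*sin(2*x)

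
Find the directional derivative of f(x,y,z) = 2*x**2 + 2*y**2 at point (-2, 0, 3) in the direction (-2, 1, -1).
8*sqrt(6)/3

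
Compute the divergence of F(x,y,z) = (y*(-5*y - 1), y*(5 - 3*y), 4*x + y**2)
5 - 6*y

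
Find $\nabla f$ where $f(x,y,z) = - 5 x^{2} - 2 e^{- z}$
(-10*x, 0, 2*exp(-z))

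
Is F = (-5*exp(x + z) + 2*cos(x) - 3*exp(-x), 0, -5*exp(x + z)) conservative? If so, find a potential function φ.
Yes, F is conservative. φ = -5*exp(x + z) + 2*sin(x) + 3*exp(-x)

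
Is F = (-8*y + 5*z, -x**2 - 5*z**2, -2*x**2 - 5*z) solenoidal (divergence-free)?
No, ∇·F = -5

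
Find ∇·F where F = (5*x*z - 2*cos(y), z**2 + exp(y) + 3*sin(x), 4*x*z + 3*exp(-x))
4*x + 5*z + exp(y)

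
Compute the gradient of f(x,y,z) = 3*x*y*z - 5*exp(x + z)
(3*y*z - 5*exp(x + z), 3*x*z, 3*x*y - 5*exp(x + z))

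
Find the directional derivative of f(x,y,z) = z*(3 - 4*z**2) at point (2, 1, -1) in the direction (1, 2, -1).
3*sqrt(6)/2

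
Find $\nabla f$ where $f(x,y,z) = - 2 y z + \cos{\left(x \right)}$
(-sin(x), -2*z, -2*y)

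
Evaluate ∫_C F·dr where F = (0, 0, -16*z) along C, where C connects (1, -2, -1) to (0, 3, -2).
-24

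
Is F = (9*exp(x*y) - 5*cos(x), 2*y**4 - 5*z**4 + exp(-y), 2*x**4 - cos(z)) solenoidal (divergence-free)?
No, ∇·F = 8*y**3 + 9*y*exp(x*y) + 5*sin(x) + sin(z) - exp(-y)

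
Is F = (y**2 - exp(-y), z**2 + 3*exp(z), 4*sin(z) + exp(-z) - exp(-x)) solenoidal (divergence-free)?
No, ∇·F = 4*cos(z) - exp(-z)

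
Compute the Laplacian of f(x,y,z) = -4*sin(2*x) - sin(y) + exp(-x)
16*sin(2*x) + sin(y) + exp(-x)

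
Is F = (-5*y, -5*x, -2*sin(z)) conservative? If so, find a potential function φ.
Yes, F is conservative. φ = -5*x*y + 2*cos(z)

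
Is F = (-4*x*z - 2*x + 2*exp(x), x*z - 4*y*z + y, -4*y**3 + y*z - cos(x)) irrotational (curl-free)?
No, ∇×F = (-x - 12*y**2 + 4*y + z, -4*x - sin(x), z)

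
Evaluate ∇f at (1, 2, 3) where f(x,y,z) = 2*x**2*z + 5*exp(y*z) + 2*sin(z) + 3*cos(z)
(12, 15*exp(6), 2*cos(3) - 3*sin(3) + 2 + 10*exp(6))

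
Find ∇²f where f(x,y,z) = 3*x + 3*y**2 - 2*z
6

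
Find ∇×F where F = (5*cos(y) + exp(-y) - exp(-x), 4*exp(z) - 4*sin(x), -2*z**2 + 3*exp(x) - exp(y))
(-exp(y) - 4*exp(z), -3*exp(x), 5*sin(y) - 4*cos(x) + exp(-y))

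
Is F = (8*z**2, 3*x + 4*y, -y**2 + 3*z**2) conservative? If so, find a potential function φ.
No, ∇×F = (-2*y, 16*z, 3) ≠ 0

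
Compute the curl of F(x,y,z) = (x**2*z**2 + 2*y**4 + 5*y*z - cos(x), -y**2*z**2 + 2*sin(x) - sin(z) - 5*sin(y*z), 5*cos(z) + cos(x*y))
(-x*sin(x*y) + 2*y**2*z + 5*y*cos(y*z) + cos(z), 2*x**2*z + y*sin(x*y) + 5*y, -8*y**3 - 5*z + 2*cos(x))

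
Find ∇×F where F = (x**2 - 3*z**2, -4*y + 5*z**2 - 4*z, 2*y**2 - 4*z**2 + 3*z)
(4*y - 10*z + 4, -6*z, 0)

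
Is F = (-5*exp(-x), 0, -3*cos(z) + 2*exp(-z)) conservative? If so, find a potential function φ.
Yes, F is conservative. φ = -3*sin(z) - 2*exp(-z) + 5*exp(-x)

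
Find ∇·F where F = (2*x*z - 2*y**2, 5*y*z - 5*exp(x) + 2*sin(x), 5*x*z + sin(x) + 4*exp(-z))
5*x + 7*z - 4*exp(-z)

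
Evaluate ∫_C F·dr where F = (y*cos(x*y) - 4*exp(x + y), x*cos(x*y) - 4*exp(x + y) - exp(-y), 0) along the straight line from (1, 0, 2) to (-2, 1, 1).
-3*exp(-1) - 1 - sin(2) + 4*E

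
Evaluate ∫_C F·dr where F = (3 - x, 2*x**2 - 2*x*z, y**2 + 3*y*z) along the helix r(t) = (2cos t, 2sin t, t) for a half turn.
-2*pi**2 - 12 + 8*pi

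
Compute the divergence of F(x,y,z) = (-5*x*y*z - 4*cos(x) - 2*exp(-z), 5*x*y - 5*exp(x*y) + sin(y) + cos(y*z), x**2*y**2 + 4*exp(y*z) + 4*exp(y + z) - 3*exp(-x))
-5*x*exp(x*y) + 5*x - 5*y*z + 4*y*exp(y*z) - z*sin(y*z) + 4*exp(y + z) + 4*sin(x) + cos(y)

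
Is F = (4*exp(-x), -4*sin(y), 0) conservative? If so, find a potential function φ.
Yes, F is conservative. φ = 4*cos(y) - 4*exp(-x)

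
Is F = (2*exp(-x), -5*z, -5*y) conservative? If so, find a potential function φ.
Yes, F is conservative. φ = -5*y*z - 2*exp(-x)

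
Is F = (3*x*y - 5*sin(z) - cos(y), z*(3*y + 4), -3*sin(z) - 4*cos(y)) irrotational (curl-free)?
No, ∇×F = (-3*y + 4*sin(y) - 4, -5*cos(z), -3*x - sin(y))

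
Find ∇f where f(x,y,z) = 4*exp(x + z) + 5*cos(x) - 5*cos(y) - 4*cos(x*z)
(4*z*sin(x*z) + 4*exp(x + z) - 5*sin(x), 5*sin(y), 4*x*sin(x*z) + 4*exp(x + z))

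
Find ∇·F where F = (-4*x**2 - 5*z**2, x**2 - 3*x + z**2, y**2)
-8*x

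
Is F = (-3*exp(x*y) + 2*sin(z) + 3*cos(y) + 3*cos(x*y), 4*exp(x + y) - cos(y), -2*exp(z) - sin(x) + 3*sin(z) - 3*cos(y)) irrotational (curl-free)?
No, ∇×F = (3*sin(y), cos(x) + 2*cos(z), 3*x*exp(x*y) + 3*x*sin(x*y) + 4*exp(x + y) + 3*sin(y))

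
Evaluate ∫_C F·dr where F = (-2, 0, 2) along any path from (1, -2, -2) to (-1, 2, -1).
6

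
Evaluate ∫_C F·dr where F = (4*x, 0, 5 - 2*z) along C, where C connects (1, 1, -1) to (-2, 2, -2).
-2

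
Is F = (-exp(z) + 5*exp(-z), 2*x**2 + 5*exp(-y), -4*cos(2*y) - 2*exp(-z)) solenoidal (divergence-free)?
No, ∇·F = 2*exp(-z) - 5*exp(-y)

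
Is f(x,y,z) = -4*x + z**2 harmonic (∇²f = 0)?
No, ∇²f = 2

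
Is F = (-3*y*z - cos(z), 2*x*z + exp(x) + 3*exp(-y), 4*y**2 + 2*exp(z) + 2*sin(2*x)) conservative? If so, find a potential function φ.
No, ∇×F = (-2*x + 8*y, -3*y + sin(z) - 4*cos(2*x), 5*z + exp(x)) ≠ 0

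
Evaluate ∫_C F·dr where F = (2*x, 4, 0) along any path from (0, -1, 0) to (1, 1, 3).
9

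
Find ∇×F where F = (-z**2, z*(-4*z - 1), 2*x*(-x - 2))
(8*z + 1, 4*x - 2*z + 4, 0)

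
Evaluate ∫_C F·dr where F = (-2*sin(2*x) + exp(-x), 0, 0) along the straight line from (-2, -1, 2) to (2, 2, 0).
2*sinh(2)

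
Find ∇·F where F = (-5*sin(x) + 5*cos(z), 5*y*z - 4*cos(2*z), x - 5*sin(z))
5*z - 5*cos(x) - 5*cos(z)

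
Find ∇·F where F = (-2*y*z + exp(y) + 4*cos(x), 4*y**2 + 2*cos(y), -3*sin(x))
8*y - 4*sin(x) - 2*sin(y)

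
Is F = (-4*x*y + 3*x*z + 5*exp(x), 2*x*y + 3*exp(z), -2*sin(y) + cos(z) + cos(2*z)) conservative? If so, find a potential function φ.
No, ∇×F = (-3*exp(z) - 2*cos(y), 3*x, 4*x + 2*y) ≠ 0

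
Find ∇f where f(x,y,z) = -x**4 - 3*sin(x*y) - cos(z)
(-4*x**3 - 3*y*cos(x*y), -3*x*cos(x*y), sin(z))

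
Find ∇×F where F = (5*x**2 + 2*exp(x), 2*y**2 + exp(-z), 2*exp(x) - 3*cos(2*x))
(exp(-z), -2*exp(x) - 6*sin(2*x), 0)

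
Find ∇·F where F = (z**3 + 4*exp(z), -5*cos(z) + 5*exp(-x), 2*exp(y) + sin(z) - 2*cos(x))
cos(z)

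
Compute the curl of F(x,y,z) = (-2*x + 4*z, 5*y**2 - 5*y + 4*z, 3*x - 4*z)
(-4, 1, 0)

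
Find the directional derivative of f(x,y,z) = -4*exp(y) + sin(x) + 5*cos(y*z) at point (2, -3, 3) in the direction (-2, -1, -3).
sqrt(14)*(2 - exp(3)*cos(2) + 15*exp(3)*sin(9))*exp(-3)/7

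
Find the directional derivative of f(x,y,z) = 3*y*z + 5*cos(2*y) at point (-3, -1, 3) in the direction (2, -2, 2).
sqrt(3)*(-4 - 10*sin(2)/3)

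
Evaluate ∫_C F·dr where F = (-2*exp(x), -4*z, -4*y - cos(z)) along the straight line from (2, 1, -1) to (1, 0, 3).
-2*E - 4 - sin(1) - sin(3) + 2*exp(2)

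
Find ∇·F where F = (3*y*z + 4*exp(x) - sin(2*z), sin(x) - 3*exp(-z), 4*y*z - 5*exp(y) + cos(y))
4*y + 4*exp(x)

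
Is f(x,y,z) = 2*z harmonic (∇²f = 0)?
Yes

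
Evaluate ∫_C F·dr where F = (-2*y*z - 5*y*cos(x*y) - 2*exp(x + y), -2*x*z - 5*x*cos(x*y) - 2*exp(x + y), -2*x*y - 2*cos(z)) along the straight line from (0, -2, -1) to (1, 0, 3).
2*(-(sin(3) + sin(1) + E)*exp(2) + 1)*exp(-2)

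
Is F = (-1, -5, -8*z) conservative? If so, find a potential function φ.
Yes, F is conservative. φ = -x - 5*y - 4*z**2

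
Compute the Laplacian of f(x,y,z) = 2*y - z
0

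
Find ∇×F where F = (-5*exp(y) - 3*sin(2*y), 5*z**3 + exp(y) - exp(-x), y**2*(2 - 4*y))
(-12*y**2 + 4*y - 15*z**2, 0, 5*exp(y) + 6*cos(2*y) + exp(-x))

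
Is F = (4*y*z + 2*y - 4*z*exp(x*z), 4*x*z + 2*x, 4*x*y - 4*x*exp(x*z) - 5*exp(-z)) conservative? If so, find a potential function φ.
Yes, F is conservative. φ = 4*x*y*z + 2*x*y - 4*exp(x*z) + 5*exp(-z)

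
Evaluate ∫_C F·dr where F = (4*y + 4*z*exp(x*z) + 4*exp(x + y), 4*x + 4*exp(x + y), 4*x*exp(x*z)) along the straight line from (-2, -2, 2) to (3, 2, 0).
-8*exp(-4) + 12 + 4*exp(5)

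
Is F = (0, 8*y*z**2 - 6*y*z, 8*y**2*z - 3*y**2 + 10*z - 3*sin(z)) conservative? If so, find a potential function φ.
Yes, F is conservative. φ = 4*y**2*z**2 - 3*y**2*z + 5*z**2 + 3*cos(z)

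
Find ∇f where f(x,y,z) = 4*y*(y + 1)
(0, 8*y + 4, 0)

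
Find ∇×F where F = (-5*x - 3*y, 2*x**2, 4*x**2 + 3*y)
(3, -8*x, 4*x + 3)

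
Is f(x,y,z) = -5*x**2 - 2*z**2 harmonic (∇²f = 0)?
No, ∇²f = -14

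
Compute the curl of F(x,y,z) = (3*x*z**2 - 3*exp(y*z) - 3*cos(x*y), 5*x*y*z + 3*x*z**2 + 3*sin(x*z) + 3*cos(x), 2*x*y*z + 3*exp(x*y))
(x*(-5*y - 4*z + 3*exp(x*y) - 3*cos(x*z)), 6*x*z - 2*y*z - 3*y*exp(x*y) - 3*y*exp(y*z), -3*x*sin(x*y) + 5*y*z + 3*z**2 + 3*z*exp(y*z) + 3*z*cos(x*z) - 3*sin(x))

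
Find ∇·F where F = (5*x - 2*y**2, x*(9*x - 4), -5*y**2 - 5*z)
0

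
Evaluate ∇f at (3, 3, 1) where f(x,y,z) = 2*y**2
(0, 12, 0)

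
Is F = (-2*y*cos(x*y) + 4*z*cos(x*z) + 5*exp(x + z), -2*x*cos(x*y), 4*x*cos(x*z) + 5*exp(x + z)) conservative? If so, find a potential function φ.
Yes, F is conservative. φ = 5*exp(x + z) - 2*sin(x*y) + 4*sin(x*z)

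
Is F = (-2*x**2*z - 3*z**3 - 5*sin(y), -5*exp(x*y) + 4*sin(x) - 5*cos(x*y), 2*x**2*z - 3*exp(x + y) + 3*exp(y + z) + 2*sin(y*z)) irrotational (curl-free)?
No, ∇×F = (2*z*cos(y*z) - 3*exp(x + y) + 3*exp(y + z), -2*x**2 - 4*x*z - 9*z**2 + 3*exp(x + y), -5*y*exp(x*y) + 5*y*sin(x*y) + 4*cos(x) + 5*cos(y))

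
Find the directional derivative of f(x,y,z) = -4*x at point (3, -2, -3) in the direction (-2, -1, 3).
4*sqrt(14)/7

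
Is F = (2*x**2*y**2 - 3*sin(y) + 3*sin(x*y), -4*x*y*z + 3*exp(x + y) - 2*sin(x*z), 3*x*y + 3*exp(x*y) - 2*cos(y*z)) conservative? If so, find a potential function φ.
No, ∇×F = (4*x*y + 3*x*exp(x*y) + 2*x*cos(x*z) + 3*x + 2*z*sin(y*z), -3*y*(exp(x*y) + 1), -4*x**2*y - 3*x*cos(x*y) - 4*y*z - 2*z*cos(x*z) + 3*exp(x + y) + 3*cos(y)) ≠ 0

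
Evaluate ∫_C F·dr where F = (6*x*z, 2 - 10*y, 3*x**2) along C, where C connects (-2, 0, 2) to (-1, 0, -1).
-27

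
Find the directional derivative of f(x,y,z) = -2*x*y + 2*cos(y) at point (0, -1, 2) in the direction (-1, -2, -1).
-sqrt(6)*(1 + 2*sin(1))/3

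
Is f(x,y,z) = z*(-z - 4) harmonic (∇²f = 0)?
No, ∇²f = -2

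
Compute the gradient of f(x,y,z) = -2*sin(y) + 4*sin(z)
(0, -2*cos(y), 4*cos(z))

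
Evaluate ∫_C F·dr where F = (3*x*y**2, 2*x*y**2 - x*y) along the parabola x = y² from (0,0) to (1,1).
23/20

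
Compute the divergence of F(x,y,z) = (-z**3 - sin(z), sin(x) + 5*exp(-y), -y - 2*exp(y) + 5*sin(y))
-5*exp(-y)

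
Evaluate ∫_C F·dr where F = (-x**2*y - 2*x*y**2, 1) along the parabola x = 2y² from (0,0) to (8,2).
-9686/21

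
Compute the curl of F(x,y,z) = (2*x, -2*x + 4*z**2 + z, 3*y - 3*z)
(2 - 8*z, 0, -2)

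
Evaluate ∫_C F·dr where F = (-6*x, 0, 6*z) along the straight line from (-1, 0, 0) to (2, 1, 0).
-9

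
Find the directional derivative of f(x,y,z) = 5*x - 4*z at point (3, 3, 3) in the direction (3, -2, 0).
15*sqrt(13)/13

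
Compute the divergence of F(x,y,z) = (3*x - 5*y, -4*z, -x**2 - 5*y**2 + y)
3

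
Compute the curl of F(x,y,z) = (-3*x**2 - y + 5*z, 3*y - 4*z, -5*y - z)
(-1, 5, 1)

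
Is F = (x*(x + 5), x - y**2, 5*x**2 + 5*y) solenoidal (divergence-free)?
No, ∇·F = 2*x - 2*y + 5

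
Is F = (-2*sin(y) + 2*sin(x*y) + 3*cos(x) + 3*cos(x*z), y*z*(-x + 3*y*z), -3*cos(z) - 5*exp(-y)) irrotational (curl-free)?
No, ∇×F = (x*y - 6*y**2*z + 5*exp(-y), -3*x*sin(x*z), -2*x*cos(x*y) - y*z + 2*cos(y))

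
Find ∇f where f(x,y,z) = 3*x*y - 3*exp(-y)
(3*y, 3*x + 3*exp(-y), 0)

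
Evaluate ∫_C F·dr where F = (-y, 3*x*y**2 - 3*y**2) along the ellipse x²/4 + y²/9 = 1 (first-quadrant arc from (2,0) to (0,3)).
-27 + 93*pi/8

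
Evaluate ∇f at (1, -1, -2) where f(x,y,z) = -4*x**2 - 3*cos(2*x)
(-8 + 6*sin(2), 0, 0)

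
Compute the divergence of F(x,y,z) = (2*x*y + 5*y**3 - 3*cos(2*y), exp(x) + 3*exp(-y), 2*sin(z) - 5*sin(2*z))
2*y + 2*cos(z) - 10*cos(2*z) - 3*exp(-y)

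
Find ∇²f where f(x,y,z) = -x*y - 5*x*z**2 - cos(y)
-10*x + cos(y)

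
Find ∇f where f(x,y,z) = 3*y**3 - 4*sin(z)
(0, 9*y**2, -4*cos(z))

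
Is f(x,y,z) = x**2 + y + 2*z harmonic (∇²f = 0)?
No, ∇²f = 2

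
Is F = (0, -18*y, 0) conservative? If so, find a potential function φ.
Yes, F is conservative. φ = -9*y**2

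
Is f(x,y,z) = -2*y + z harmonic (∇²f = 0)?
Yes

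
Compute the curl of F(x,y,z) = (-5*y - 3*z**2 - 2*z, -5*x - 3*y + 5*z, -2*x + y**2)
(2*y - 5, -6*z, 0)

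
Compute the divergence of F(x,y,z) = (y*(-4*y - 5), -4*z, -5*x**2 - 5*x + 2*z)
2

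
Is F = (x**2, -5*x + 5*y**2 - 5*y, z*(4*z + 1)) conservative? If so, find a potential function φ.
No, ∇×F = (0, 0, -5) ≠ 0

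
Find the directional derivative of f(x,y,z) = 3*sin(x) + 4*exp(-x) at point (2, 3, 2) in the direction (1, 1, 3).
sqrt(11)*(3*exp(2)*cos(2) - 4)*exp(-2)/11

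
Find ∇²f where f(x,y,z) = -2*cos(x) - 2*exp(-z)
2*cos(x) - 2*exp(-z)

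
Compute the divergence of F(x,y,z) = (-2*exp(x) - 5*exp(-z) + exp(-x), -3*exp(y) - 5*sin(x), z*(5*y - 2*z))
5*y - 4*z - 2*exp(x) - 3*exp(y) - exp(-x)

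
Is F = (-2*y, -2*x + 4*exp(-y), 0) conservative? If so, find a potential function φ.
Yes, F is conservative. φ = -2*x*y - 4*exp(-y)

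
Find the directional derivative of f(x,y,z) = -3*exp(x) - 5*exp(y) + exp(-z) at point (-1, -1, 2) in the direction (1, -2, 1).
sqrt(6)*(-1 + 7*E)*exp(-2)/6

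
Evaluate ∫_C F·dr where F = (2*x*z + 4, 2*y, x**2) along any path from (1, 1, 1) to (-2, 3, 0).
-5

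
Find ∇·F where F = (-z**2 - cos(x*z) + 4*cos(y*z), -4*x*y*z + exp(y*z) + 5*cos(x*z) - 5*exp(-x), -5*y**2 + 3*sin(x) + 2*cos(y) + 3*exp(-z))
(z*(-4*x + exp(y*z) + sin(x*z))*exp(z) - 3)*exp(-z)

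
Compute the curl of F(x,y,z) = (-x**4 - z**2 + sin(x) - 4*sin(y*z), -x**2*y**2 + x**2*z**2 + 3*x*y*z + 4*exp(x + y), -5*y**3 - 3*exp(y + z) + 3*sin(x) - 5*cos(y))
(-2*x**2*z - 3*x*y - 15*y**2 - 3*exp(y + z) + 5*sin(y), -4*y*cos(y*z) - 2*z - 3*cos(x), -2*x*y**2 + 2*x*z**2 + 3*y*z + 4*z*cos(y*z) + 4*exp(x + y))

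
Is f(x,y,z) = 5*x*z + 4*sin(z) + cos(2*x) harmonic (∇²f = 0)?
No, ∇²f = -4*sin(z) - 4*cos(2*x)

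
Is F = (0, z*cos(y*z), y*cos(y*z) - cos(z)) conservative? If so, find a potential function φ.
Yes, F is conservative. φ = -sin(z) + sin(y*z)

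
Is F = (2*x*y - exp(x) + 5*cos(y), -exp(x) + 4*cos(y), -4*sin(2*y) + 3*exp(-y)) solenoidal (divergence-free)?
No, ∇·F = 2*y - exp(x) - 4*sin(y)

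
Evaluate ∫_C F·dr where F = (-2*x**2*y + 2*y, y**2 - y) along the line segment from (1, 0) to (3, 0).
0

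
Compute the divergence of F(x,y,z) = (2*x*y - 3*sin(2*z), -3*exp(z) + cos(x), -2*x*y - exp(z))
2*y - exp(z)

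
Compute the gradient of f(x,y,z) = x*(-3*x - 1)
(-6*x - 1, 0, 0)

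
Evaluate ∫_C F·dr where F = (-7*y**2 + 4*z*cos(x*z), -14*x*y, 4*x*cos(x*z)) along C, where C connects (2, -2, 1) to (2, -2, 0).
-4*sin(2)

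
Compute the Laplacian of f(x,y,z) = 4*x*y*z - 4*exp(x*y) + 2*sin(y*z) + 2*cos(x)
-4*x**2*exp(x*y) - 4*y**2*exp(x*y) - 2*y**2*sin(y*z) - 2*z**2*sin(y*z) - 2*cos(x)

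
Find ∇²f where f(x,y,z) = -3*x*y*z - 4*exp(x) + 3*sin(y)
-4*exp(x) - 3*sin(y)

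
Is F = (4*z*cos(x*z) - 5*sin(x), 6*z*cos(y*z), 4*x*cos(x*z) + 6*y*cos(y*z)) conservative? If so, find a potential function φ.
Yes, F is conservative. φ = 4*sin(x*z) + 6*sin(y*z) + 5*cos(x)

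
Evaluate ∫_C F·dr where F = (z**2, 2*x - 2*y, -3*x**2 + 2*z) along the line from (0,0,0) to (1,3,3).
3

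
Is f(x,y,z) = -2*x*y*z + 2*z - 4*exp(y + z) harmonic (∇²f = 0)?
No, ∇²f = -8*exp(y + z)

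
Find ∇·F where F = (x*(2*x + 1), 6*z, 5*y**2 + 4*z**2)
4*x + 8*z + 1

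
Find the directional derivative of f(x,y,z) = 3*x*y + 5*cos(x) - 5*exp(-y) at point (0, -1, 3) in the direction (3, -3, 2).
3*sqrt(22)*(-5*E - 3)/22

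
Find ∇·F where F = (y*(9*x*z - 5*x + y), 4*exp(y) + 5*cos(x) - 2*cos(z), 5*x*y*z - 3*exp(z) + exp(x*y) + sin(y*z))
5*x*y + y*(9*z - 5) + y*cos(y*z) + 4*exp(y) - 3*exp(z)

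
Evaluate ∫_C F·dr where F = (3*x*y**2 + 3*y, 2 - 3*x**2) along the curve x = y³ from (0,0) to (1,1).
277/56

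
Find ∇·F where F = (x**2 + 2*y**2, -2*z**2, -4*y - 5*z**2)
2*x - 10*z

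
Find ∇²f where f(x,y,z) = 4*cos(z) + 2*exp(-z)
-4*cos(z) + 2*exp(-z)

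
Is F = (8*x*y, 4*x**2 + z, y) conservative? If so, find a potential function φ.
Yes, F is conservative. φ = y*(4*x**2 + z)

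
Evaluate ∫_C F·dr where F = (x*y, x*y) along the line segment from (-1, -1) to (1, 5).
8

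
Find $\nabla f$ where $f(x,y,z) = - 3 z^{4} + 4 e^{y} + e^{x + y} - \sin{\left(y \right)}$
(exp(x + y), 4*exp(y) + exp(x + y) - cos(y), -12*z**3)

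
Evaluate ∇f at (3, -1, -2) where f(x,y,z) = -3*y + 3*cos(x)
(-3*sin(3), -3, 0)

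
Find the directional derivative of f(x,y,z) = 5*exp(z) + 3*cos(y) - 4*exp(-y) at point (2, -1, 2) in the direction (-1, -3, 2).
sqrt(14)*(-12*E - 9*sin(1) + 10*exp(2))/14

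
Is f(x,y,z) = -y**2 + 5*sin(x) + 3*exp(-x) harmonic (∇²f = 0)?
No, ∇²f = -5*sin(x) - 2 + 3*exp(-x)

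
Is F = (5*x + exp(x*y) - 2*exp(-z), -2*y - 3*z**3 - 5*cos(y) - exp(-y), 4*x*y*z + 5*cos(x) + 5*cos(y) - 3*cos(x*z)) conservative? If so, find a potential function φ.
No, ∇×F = (4*x*z + 9*z**2 - 5*sin(y), -4*y*z - 3*z*sin(x*z) + 5*sin(x) + 2*exp(-z), -x*exp(x*y)) ≠ 0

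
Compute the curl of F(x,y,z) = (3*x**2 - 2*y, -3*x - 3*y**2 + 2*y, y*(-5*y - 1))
(-10*y - 1, 0, -1)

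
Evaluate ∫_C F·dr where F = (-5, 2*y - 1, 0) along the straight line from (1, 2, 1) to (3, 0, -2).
-12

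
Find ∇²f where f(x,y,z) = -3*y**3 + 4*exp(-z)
-18*y + 4*exp(-z)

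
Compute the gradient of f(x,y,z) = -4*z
(0, 0, -4)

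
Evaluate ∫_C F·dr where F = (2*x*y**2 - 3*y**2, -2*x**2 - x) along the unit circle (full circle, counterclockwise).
-pi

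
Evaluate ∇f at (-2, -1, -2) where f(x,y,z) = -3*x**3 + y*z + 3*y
(-36, 1, -1)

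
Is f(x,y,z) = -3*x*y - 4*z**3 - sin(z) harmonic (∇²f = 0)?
No, ∇²f = -24*z + sin(z)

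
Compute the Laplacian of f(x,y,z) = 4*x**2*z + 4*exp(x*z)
4*x**2*exp(x*z) + 4*z*(z*exp(x*z) + 2)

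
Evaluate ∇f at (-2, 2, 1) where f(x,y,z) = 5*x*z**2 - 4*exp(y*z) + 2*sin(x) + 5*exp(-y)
(2*cos(2) + 5, (-4*exp(4) - 5)*exp(-2), -8*exp(2) - 20)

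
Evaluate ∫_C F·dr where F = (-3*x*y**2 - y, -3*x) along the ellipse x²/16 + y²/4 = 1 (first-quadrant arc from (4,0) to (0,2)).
48 - 4*pi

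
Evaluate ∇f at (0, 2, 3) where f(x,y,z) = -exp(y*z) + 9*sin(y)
(0, -3*exp(6) + 9*cos(2), -2*exp(6))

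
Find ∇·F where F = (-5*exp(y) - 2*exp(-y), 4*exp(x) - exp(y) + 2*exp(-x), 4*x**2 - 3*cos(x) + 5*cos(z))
-exp(y) - 5*sin(z)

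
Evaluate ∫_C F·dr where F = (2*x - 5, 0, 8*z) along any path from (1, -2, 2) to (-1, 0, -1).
-2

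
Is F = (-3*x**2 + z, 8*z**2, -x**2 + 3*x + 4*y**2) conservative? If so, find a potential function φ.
No, ∇×F = (8*y - 16*z, 2*x - 2, 0) ≠ 0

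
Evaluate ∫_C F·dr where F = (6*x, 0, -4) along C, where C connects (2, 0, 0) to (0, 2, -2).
-4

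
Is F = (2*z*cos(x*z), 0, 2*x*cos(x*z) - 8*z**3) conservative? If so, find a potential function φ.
Yes, F is conservative. φ = -2*z**4 + 2*sin(x*z)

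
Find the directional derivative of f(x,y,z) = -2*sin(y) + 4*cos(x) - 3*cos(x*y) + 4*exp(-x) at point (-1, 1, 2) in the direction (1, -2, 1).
sqrt(6)*(-4*E - 5*sin(1) + 4*cos(1))/6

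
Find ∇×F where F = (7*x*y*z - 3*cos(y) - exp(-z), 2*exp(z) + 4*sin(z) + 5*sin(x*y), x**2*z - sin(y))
(-2*exp(z) - cos(y) - 4*cos(z), 7*x*y - 2*x*z + exp(-z), -7*x*z + 5*y*cos(x*y) - 3*sin(y))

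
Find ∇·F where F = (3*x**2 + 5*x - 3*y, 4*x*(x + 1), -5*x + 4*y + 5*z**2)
6*x + 10*z + 5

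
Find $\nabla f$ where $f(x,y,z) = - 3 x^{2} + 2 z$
(-6*x, 0, 2)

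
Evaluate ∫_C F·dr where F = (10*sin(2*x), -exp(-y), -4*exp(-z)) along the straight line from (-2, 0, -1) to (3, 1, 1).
-9*sinh(1) - 5*cos(6) + 5*cos(4) - 1 + cosh(1)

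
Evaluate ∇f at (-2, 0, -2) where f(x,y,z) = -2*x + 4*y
(-2, 4, 0)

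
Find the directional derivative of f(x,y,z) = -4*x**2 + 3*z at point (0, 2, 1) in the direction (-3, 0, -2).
-6*sqrt(13)/13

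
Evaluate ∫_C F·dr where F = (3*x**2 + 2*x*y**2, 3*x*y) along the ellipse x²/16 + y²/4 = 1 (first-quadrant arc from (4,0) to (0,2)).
-80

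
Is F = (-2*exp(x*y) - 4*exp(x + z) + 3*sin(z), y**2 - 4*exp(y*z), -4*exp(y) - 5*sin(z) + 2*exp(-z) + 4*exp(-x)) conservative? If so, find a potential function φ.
No, ∇×F = (4*y*exp(y*z) - 4*exp(y), -4*exp(x + z) + 3*cos(z) + 4*exp(-x), 2*x*exp(x*y)) ≠ 0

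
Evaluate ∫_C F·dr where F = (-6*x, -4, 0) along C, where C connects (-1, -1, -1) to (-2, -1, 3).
-9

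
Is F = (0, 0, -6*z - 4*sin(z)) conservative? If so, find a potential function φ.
Yes, F is conservative. φ = -3*z**2 + 4*cos(z)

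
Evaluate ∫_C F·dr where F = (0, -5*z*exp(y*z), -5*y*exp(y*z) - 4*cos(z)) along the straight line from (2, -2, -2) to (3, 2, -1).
-4*sin(2) - 5*exp(-2) + 4*sin(1) + 5*exp(4)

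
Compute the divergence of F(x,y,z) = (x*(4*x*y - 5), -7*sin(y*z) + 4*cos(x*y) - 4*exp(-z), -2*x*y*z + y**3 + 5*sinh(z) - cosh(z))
6*x*y - 4*x*sin(x*y) - 7*z*cos(y*z) - sinh(z) + 5*cosh(z) - 5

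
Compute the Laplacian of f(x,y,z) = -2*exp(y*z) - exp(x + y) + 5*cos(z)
-2*y**2*exp(y*z) - 2*z**2*exp(y*z) - 2*exp(x + y) - 5*cos(z)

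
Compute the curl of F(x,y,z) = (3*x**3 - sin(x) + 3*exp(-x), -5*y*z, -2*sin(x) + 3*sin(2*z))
(5*y, 2*cos(x), 0)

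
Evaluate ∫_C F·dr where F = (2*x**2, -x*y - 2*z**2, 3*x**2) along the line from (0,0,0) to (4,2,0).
112/3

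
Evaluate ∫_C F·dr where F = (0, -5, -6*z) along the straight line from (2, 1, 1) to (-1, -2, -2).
6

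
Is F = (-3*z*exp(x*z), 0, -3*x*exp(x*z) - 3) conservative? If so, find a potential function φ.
Yes, F is conservative. φ = -3*z - 3*exp(x*z)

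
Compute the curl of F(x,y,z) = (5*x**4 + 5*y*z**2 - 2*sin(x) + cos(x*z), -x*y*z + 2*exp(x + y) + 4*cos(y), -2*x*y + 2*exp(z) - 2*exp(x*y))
(x*(y - 2*exp(x*y) - 2), -x*sin(x*z) + 10*y*z + 2*y*exp(x*y) + 2*y, -y*z - 5*z**2 + 2*exp(x + y))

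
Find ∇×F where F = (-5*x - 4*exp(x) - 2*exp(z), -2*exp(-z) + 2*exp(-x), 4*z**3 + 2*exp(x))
(-2*exp(-z), -2*exp(x) - 2*exp(z), -2*exp(-x))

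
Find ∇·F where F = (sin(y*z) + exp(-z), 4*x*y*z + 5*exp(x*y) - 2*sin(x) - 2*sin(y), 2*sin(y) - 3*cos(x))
4*x*z + 5*x*exp(x*y) - 2*cos(y)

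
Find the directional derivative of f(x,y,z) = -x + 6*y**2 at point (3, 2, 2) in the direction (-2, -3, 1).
-5*sqrt(14)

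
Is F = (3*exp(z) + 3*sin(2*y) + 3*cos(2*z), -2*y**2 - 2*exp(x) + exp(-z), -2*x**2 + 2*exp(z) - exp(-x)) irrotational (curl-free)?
No, ∇×F = (exp(-z), 4*x + 3*exp(z) - 6*sin(2*z) - exp(-x), -2*exp(x) - 6*cos(2*y))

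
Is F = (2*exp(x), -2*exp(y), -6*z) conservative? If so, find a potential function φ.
Yes, F is conservative. φ = -3*z**2 + 2*exp(x) - 2*exp(y)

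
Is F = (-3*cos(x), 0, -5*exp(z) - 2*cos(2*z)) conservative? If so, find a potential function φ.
Yes, F is conservative. φ = -5*exp(z) - 3*sin(x) - sin(2*z)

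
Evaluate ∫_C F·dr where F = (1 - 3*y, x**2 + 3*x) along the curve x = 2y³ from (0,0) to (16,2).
288/7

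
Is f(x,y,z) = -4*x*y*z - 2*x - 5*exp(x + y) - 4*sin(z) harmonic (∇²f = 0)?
No, ∇²f = -10*exp(x + y) + 4*sin(z)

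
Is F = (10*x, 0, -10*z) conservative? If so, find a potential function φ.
Yes, F is conservative. φ = 5*x**2 - 5*z**2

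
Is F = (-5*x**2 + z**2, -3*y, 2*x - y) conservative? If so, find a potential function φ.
No, ∇×F = (-1, 2*z - 2, 0) ≠ 0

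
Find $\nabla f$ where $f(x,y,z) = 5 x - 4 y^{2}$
(5, -8*y, 0)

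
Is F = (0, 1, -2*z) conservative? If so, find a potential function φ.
Yes, F is conservative. φ = y - z**2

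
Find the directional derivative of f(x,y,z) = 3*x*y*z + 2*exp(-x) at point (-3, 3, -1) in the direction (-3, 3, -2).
3*sqrt(22)*(18 + exp(3))/11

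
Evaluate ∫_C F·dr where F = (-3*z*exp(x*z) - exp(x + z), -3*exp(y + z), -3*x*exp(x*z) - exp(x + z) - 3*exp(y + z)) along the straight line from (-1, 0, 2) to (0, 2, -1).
-3*cosh(1) - 3 - sinh(1) + 6*cosh(2)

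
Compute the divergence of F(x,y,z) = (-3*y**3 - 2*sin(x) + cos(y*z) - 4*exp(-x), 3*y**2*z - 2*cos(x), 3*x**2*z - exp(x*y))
3*x**2 + 6*y*z - 2*cos(x) + 4*exp(-x)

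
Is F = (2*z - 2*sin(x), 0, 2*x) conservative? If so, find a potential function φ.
Yes, F is conservative. φ = 2*x*z + 2*cos(x)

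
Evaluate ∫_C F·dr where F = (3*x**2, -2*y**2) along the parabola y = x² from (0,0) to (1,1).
1/3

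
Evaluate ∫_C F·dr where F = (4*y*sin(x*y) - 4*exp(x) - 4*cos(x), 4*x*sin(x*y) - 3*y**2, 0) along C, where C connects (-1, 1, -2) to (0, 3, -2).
-34 + 4*sqrt(2)*cos(pi/4 + 1) + 4*exp(-1)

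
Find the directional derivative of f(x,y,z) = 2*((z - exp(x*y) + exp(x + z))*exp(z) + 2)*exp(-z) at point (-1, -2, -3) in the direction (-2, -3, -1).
sqrt(14)*(-7*exp(6) - exp(4) - 3 + 2*exp(7))*exp(-4)/7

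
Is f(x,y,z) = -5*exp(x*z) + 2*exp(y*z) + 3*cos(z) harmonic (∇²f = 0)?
No, ∇²f = -5*x**2*exp(x*z) + 2*y**2*exp(y*z) - 5*z**2*exp(x*z) + 2*z**2*exp(y*z) - 3*cos(z)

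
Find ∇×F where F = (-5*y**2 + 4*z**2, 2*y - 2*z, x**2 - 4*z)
(2, -2*x + 8*z, 10*y)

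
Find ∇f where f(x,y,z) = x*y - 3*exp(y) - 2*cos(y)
(y, x - 3*exp(y) + 2*sin(y), 0)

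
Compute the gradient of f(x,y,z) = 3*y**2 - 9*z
(0, 6*y, -9)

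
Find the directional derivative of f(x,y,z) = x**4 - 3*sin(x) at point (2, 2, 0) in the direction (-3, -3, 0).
sqrt(2)*(-32 + 3*cos(2))/2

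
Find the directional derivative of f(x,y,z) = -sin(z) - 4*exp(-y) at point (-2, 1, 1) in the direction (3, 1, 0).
2*sqrt(10)*exp(-1)/5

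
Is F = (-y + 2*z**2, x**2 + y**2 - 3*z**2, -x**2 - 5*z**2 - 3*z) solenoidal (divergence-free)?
No, ∇·F = 2*y - 10*z - 3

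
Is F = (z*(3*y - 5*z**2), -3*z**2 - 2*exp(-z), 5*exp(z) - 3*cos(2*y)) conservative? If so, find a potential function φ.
No, ∇×F = (6*z + 6*sin(2*y) - 2*exp(-z), 3*y - 15*z**2, -3*z) ≠ 0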